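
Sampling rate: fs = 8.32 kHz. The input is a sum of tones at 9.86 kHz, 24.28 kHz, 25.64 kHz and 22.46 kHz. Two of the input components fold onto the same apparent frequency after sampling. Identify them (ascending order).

24.28 kHz, 25.64 kHz

fs/2 = 4.16 kHz.
9.86 kHz mod fs = 1.54 kHz.
1.54 kHz ≤ fs/2 = 4.16 kHz, appears at 1.54 kHz.
24.28 kHz mod fs = 7.64 kHz.
7.64 kHz > fs/2 = 4.16 kHz, folds to fs − 7.64 kHz = 0.68 kHz.
25.64 kHz mod fs = 0.68 kHz.
0.68 kHz ≤ fs/2 = 4.16 kHz, appears at 0.68 kHz.
22.46 kHz mod fs = 5.82 kHz.
5.82 kHz > fs/2 = 4.16 kHz, folds to fs − 5.82 kHz = 2.5 kHz.
24.28 kHz and 25.64 kHz both map to 0.68 kHz.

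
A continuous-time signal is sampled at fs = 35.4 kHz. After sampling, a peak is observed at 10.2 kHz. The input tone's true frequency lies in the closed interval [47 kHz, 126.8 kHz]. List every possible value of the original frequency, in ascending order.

Frequencies that alias to 10.2 kHz are k·fs ± 10.2 kHz for integer k ≥ 0.
k=0: 10.2 kHz.
k=1: 25.2 kHz, 45.6 kHz.
k=2: 60.6 kHz, 81 kHz.
k=3: 96 kHz, 116.4 kHz.
k=4: 131.4 kHz, 151.8 kHz.
Within [47 kHz, 126.8 kHz]: 60.6 kHz, 81 kHz, 96 kHz, 116.4 kHz.

60.6 kHz, 81 kHz, 96 kHz, 116.4 kHz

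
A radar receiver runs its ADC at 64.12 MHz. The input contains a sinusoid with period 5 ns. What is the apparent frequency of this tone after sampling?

T = 5 ns → f = 1/T = 200 MHz.
200 MHz mod fs = 7.64 MHz.
7.64 MHz ≤ fs/2 = 32.06 MHz, appears at 7.64 MHz.

7.64 MHz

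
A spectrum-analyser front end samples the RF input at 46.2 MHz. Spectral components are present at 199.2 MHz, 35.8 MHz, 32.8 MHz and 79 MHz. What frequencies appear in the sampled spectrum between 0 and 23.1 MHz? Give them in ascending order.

10.4 MHz, 13.4 MHz, 14.4 MHz

fs/2 = 23.1 MHz.
199.2 MHz mod fs = 14.4 MHz.
14.4 MHz ≤ fs/2 = 23.1 MHz, appears at 14.4 MHz.
35.8 MHz > fs/2 = 23.1 MHz, folds to fs − 35.8 MHz = 10.4 MHz.
32.8 MHz > fs/2 = 23.1 MHz, folds to fs − 32.8 MHz = 13.4 MHz.
79 MHz mod fs = 32.8 MHz.
32.8 MHz > fs/2 = 23.1 MHz, folds to fs − 32.8 MHz = 13.4 MHz.
Distinct values: {10.4 MHz, 13.4 MHz, 14.4 MHz}.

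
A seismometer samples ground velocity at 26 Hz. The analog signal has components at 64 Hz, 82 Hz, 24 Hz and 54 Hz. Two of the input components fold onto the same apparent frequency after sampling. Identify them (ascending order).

24 Hz, 54 Hz

fs/2 = 13 Hz.
64 Hz mod fs = 12 Hz.
12 Hz ≤ fs/2 = 13 Hz, appears at 12 Hz.
82 Hz mod fs = 4 Hz.
4 Hz ≤ fs/2 = 13 Hz, appears at 4 Hz.
24 Hz > fs/2 = 13 Hz, folds to fs − 24 Hz = 2 Hz.
54 Hz mod fs = 2 Hz.
2 Hz ≤ fs/2 = 13 Hz, appears at 2 Hz.
24 Hz and 54 Hz both map to 2 Hz.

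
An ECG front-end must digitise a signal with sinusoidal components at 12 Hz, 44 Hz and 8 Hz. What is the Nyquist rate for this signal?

88 Hz

Highest-frequency component: 44 Hz.
Nyquist rate = 2 × 44 Hz = 88 Hz.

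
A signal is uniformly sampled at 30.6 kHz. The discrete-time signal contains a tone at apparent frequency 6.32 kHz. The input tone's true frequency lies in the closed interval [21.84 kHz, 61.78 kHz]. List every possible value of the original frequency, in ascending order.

Frequencies that alias to 6.32 kHz are k·fs ± 6.32 kHz for integer k ≥ 0.
k=0: 6.32 kHz.
k=1: 24.28 kHz, 36.92 kHz.
k=2: 54.88 kHz, 67.52 kHz.
k=3: 85.48 kHz, 98.12 kHz.
Within [21.84 kHz, 61.78 kHz]: 24.28 kHz, 36.92 kHz, 54.88 kHz.

24.28 kHz, 36.92 kHz, 54.88 kHz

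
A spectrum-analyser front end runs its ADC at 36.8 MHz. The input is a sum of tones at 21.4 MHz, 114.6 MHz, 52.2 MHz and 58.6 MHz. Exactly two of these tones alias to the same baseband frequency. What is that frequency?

fs/2 = 18.4 MHz.
21.4 MHz > fs/2 = 18.4 MHz, folds to fs − 21.4 MHz = 15.4 MHz.
114.6 MHz mod fs = 4.2 MHz.
4.2 MHz ≤ fs/2 = 18.4 MHz, appears at 4.2 MHz.
52.2 MHz mod fs = 15.4 MHz.
15.4 MHz ≤ fs/2 = 18.4 MHz, appears at 15.4 MHz.
58.6 MHz mod fs = 21.8 MHz.
21.8 MHz > fs/2 = 18.4 MHz, folds to fs − 21.8 MHz = 15 MHz.
21.4 MHz and 52.2 MHz both map to 15.4 MHz.

15.4 MHz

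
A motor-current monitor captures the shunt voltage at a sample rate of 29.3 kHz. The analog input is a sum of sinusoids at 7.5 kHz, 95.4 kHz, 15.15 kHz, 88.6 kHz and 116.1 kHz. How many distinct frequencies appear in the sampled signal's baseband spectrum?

fs/2 = 14.65 kHz.
7.5 kHz ≤ fs/2 = 14.65 kHz, passes unchanged.
95.4 kHz mod fs = 7.5 kHz.
7.5 kHz ≤ fs/2 = 14.65 kHz, appears at 7.5 kHz.
15.15 kHz > fs/2 = 14.65 kHz, folds to fs − 15.15 kHz = 14.15 kHz.
88.6 kHz mod fs = 0.7 kHz.
0.7 kHz ≤ fs/2 = 14.65 kHz, appears at 0.7 kHz.
116.1 kHz mod fs = 28.2 kHz.
28.2 kHz > fs/2 = 14.65 kHz, folds to fs − 28.2 kHz = 1.1 kHz.
Distinct values: {0.7 kHz, 1.1 kHz, 7.5 kHz, 14.15 kHz} → 4.

4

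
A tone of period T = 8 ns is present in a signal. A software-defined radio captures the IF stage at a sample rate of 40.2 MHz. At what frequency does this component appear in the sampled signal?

4.4 MHz

T = 8 ns → f = 1/T = 125 MHz.
125 MHz mod fs = 4.4 MHz.
4.4 MHz ≤ fs/2 = 20.1 MHz, appears at 4.4 MHz.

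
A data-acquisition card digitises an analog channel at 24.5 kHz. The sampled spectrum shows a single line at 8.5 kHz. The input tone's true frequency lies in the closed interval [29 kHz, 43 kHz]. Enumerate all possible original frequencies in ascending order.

33 kHz, 40.5 kHz

Frequencies that alias to 8.5 kHz are k·fs ± 8.5 kHz for integer k ≥ 0.
k=0: 8.5 kHz.
k=1: 16 kHz, 33 kHz.
k=2: 40.5 kHz, 57.5 kHz.
k=3: 65 kHz, 82 kHz.
Within [29 kHz, 43 kHz]: 33 kHz, 40.5 kHz.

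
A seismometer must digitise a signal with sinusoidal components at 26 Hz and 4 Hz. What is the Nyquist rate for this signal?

52 Hz

Highest-frequency component: 26 Hz.
Nyquist rate = 2 × 26 Hz = 52 Hz.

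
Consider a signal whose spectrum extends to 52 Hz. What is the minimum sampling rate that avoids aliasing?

Nyquist rate = 2 × 52 Hz = 104 Hz.

104 Hz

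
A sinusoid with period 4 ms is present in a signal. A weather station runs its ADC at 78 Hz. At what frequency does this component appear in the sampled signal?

16 Hz

T = 4 ms → f = 1/T = 250 Hz.
250 Hz mod fs = 16 Hz.
16 Hz ≤ fs/2 = 39 Hz, appears at 16 Hz.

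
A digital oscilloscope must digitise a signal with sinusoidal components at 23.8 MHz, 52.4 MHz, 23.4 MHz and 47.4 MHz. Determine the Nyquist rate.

104.8 MHz

Highest-frequency component: 52.4 MHz.
Nyquist rate = 2 × 52.4 MHz = 104.8 MHz.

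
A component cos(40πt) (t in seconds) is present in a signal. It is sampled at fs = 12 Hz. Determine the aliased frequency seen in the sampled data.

ω = 40π rad/s → f = ω/(2π) = 20 Hz.
20 Hz mod fs = 8 Hz.
8 Hz > fs/2 = 6 Hz, folds to fs − 8 Hz = 4 Hz.

4 Hz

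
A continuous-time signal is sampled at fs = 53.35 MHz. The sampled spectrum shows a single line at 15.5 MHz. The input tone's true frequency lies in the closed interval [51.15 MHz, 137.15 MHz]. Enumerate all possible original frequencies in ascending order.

68.85 MHz, 91.2 MHz, 122.2 MHz

Frequencies that alias to 15.5 MHz are k·fs ± 15.5 MHz for integer k ≥ 0.
k=0: 15.5 MHz.
k=1: 37.85 MHz, 68.85 MHz.
k=2: 91.2 MHz, 122.2 MHz.
k=3: 144.55 MHz, 175.55 MHz.
Within [51.15 MHz, 137.15 MHz]: 68.85 MHz, 91.2 MHz, 122.2 MHz.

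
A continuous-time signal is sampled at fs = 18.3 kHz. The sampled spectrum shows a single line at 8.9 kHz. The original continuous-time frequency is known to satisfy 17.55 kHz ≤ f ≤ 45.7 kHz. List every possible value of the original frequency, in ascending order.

Frequencies that alias to 8.9 kHz are k·fs ± 8.9 kHz for integer k ≥ 0.
k=0: 8.9 kHz.
k=1: 9.4 kHz, 27.2 kHz.
k=2: 27.7 kHz, 45.5 kHz.
k=3: 46 kHz, 63.8 kHz.
Within [17.55 kHz, 45.7 kHz]: 27.2 kHz, 27.7 kHz, 45.5 kHz.

27.2 kHz, 27.7 kHz, 45.5 kHz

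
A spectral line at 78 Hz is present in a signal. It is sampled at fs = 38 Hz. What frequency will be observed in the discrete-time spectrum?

78 Hz mod fs = 2 Hz.
2 Hz ≤ fs/2 = 19 Hz, appears at 2 Hz.

2 Hz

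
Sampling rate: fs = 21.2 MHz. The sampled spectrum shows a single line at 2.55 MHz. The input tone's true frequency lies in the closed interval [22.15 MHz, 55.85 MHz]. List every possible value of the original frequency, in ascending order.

Frequencies that alias to 2.55 MHz are k·fs ± 2.55 MHz for integer k ≥ 0.
k=0: 2.55 MHz.
k=1: 18.65 MHz, 23.75 MHz.
k=2: 39.85 MHz, 44.95 MHz.
k=3: 61.05 MHz, 66.15 MHz.
Within [22.15 MHz, 55.85 MHz]: 23.75 MHz, 39.85 MHz, 44.95 MHz.

23.75 MHz, 39.85 MHz, 44.95 MHz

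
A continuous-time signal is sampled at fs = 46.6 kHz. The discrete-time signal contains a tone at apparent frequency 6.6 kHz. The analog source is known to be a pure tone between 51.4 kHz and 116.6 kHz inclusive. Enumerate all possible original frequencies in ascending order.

53.2 kHz, 86.6 kHz, 99.8 kHz

Frequencies that alias to 6.6 kHz are k·fs ± 6.6 kHz for integer k ≥ 0.
k=0: 6.6 kHz.
k=1: 40 kHz, 53.2 kHz.
k=2: 86.6 kHz, 99.8 kHz.
k=3: 133.2 kHz, 146.4 kHz.
Within [51.4 kHz, 116.6 kHz]: 53.2 kHz, 86.6 kHz, 99.8 kHz.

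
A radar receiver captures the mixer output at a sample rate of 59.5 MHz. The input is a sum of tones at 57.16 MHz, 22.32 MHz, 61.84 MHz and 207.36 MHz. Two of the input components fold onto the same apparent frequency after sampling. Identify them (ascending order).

57.16 MHz, 61.84 MHz

fs/2 = 29.75 MHz.
57.16 MHz > fs/2 = 29.75 MHz, folds to fs − 57.16 MHz = 2.34 MHz.
22.32 MHz ≤ fs/2 = 29.75 MHz, passes unchanged.
61.84 MHz mod fs = 2.34 MHz.
2.34 MHz ≤ fs/2 = 29.75 MHz, appears at 2.34 MHz.
207.36 MHz mod fs = 28.86 MHz.
28.86 MHz ≤ fs/2 = 29.75 MHz, appears at 28.86 MHz.
57.16 MHz and 61.84 MHz both map to 2.34 MHz.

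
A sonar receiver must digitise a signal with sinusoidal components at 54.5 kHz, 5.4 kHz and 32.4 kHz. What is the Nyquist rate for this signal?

Highest-frequency component: 54.5 kHz.
Nyquist rate = 2 × 54.5 kHz = 109 kHz.

109 kHz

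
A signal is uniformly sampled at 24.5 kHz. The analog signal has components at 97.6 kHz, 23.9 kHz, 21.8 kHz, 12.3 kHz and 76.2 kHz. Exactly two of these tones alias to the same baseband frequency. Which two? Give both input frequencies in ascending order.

21.8 kHz, 76.2 kHz

fs/2 = 12.25 kHz.
97.6 kHz mod fs = 24.1 kHz.
24.1 kHz > fs/2 = 12.25 kHz, folds to fs − 24.1 kHz = 0.4 kHz.
23.9 kHz > fs/2 = 12.25 kHz, folds to fs − 23.9 kHz = 0.6 kHz.
21.8 kHz > fs/2 = 12.25 kHz, folds to fs − 21.8 kHz = 2.7 kHz.
12.3 kHz > fs/2 = 12.25 kHz, folds to fs − 12.3 kHz = 12.2 kHz.
76.2 kHz mod fs = 2.7 kHz.
2.7 kHz ≤ fs/2 = 12.25 kHz, appears at 2.7 kHz.
21.8 kHz and 76.2 kHz both map to 2.7 kHz.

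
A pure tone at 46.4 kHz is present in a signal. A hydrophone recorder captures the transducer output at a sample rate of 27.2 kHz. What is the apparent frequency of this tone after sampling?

46.4 kHz mod fs = 19.2 kHz.
19.2 kHz > fs/2 = 13.6 kHz, folds to fs − 19.2 kHz = 8 kHz.

8 kHz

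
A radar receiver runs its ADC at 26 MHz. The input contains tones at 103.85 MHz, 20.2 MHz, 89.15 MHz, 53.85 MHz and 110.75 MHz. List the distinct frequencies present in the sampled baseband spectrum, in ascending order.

0.15 MHz, 1.85 MHz, 5.8 MHz, 6.75 MHz, 11.15 MHz

fs/2 = 13 MHz.
103.85 MHz mod fs = 25.85 MHz.
25.85 MHz > fs/2 = 13 MHz, folds to fs − 25.85 MHz = 0.15 MHz.
20.2 MHz > fs/2 = 13 MHz, folds to fs − 20.2 MHz = 5.8 MHz.
89.15 MHz mod fs = 11.15 MHz.
11.15 MHz ≤ fs/2 = 13 MHz, appears at 11.15 MHz.
53.85 MHz mod fs = 1.85 MHz.
1.85 MHz ≤ fs/2 = 13 MHz, appears at 1.85 MHz.
110.75 MHz mod fs = 6.75 MHz.
6.75 MHz ≤ fs/2 = 13 MHz, appears at 6.75 MHz.
Distinct values: {0.15 MHz, 1.85 MHz, 5.8 MHz, 6.75 MHz, 11.15 MHz}.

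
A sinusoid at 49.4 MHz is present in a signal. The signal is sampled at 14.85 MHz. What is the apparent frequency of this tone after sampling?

4.85 MHz

49.4 MHz mod fs = 4.85 MHz.
4.85 MHz ≤ fs/2 = 7.425 MHz, appears at 4.85 MHz.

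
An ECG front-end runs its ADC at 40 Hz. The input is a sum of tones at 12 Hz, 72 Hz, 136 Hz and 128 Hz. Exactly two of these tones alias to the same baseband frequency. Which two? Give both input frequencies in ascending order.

fs/2 = 20 Hz.
12 Hz ≤ fs/2 = 20 Hz, passes unchanged.
72 Hz mod fs = 32 Hz.
32 Hz > fs/2 = 20 Hz, folds to fs − 32 Hz = 8 Hz.
136 Hz mod fs = 16 Hz.
16 Hz ≤ fs/2 = 20 Hz, appears at 16 Hz.
128 Hz mod fs = 8 Hz.
8 Hz ≤ fs/2 = 20 Hz, appears at 8 Hz.
72 Hz and 128 Hz both map to 8 Hz.

72 Hz, 128 Hz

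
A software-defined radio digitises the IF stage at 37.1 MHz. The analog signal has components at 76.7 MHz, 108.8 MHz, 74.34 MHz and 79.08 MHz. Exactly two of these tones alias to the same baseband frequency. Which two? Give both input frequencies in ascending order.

76.7 MHz, 108.8 MHz

fs/2 = 18.55 MHz.
76.7 MHz mod fs = 2.5 MHz.
2.5 MHz ≤ fs/2 = 18.55 MHz, appears at 2.5 MHz.
108.8 MHz mod fs = 34.6 MHz.
34.6 MHz > fs/2 = 18.55 MHz, folds to fs − 34.6 MHz = 2.5 MHz.
74.34 MHz mod fs = 0.14 MHz.
0.14 MHz ≤ fs/2 = 18.55 MHz, appears at 0.14 MHz.
79.08 MHz mod fs = 4.88 MHz.
4.88 MHz ≤ fs/2 = 18.55 MHz, appears at 4.88 MHz.
76.7 MHz and 108.8 MHz both map to 2.5 MHz.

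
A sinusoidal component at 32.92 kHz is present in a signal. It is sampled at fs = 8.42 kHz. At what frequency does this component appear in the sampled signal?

0.76 kHz

32.92 kHz mod fs = 7.66 kHz.
7.66 kHz > fs/2 = 4.21 kHz, folds to fs − 7.66 kHz = 0.76 kHz.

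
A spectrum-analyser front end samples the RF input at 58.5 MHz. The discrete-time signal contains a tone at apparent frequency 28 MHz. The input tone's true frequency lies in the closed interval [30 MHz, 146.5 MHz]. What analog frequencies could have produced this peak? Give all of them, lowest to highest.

Frequencies that alias to 28 MHz are k·fs ± 28 MHz for integer k ≥ 0.
k=0: 28 MHz.
k=1: 30.5 MHz, 86.5 MHz.
k=2: 89 MHz, 145 MHz.
k=3: 147.5 MHz, 203.5 MHz.
Within [30 MHz, 146.5 MHz]: 30.5 MHz, 86.5 MHz, 89 MHz, 145 MHz.

30.5 MHz, 86.5 MHz, 89 MHz, 145 MHz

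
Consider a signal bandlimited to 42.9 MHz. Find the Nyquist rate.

85.8 MHz

Nyquist rate = 2 × 42.9 MHz = 85.8 MHz.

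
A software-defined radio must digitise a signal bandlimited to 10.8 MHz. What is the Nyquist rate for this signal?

Nyquist rate = 2 × 10.8 MHz = 21.6 MHz.

21.6 MHz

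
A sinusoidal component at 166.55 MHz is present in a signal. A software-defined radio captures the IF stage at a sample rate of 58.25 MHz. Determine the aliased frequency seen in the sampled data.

8.2 MHz

166.55 MHz mod fs = 50.05 MHz.
50.05 MHz > fs/2 = 29.125 MHz, folds to fs − 50.05 MHz = 8.2 MHz.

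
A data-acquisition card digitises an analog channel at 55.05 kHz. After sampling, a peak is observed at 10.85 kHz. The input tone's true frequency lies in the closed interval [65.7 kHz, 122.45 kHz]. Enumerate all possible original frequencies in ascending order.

65.9 kHz, 99.25 kHz, 120.95 kHz

Frequencies that alias to 10.85 kHz are k·fs ± 10.85 kHz for integer k ≥ 0.
k=0: 10.85 kHz.
k=1: 44.2 kHz, 65.9 kHz.
k=2: 99.25 kHz, 120.95 kHz.
k=3: 154.3 kHz, 176 kHz.
Within [65.7 kHz, 122.45 kHz]: 65.9 kHz, 99.25 kHz, 120.95 kHz.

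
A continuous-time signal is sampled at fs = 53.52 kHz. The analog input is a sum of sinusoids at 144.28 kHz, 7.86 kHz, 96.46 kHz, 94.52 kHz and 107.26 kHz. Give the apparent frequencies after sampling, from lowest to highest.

fs/2 = 26.76 kHz.
144.28 kHz mod fs = 37.24 kHz.
37.24 kHz > fs/2 = 26.76 kHz, folds to fs − 37.24 kHz = 16.28 kHz.
7.86 kHz ≤ fs/2 = 26.76 kHz, passes unchanged.
96.46 kHz mod fs = 42.94 kHz.
42.94 kHz > fs/2 = 26.76 kHz, folds to fs − 42.94 kHz = 10.58 kHz.
94.52 kHz mod fs = 41 kHz.
41 kHz > fs/2 = 26.76 kHz, folds to fs − 41 kHz = 12.52 kHz.
107.26 kHz mod fs = 0.22 kHz.
0.22 kHz ≤ fs/2 = 26.76 kHz, appears at 0.22 kHz.
Distinct values: {0.22 kHz, 7.86 kHz, 10.58 kHz, 12.52 kHz, 16.28 kHz}.

0.22 kHz, 7.86 kHz, 10.58 kHz, 12.52 kHz, 16.28 kHz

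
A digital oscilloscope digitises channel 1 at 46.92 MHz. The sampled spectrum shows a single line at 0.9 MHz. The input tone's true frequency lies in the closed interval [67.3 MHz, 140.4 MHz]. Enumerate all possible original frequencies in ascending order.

Frequencies that alias to 0.9 MHz are k·fs ± 0.9 MHz for integer k ≥ 0.
k=0: 0.9 MHz.
k=1: 46.02 MHz, 47.82 MHz.
k=2: 92.94 MHz, 94.74 MHz.
k=3: 139.86 MHz, 141.66 MHz.
k=4: 186.78 MHz, 188.58 MHz.
Within [67.3 MHz, 140.4 MHz]: 92.94 MHz, 94.74 MHz, 139.86 MHz.

92.94 MHz, 94.74 MHz, 139.86 MHz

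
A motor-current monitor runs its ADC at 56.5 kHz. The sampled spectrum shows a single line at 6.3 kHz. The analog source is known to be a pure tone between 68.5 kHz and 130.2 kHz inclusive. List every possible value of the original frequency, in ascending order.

Frequencies that alias to 6.3 kHz are k·fs ± 6.3 kHz for integer k ≥ 0.
k=0: 6.3 kHz.
k=1: 50.2 kHz, 62.8 kHz.
k=2: 106.7 kHz, 119.3 kHz.
k=3: 163.2 kHz, 175.8 kHz.
Within [68.5 kHz, 130.2 kHz]: 106.7 kHz, 119.3 kHz.

106.7 kHz, 119.3 kHz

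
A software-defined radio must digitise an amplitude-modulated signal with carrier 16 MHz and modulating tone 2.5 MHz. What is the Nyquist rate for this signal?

AM sidebands sit at fc ± fm = 13.5 MHz and 18.5 MHz.
Highest-frequency component: 18.5 MHz.
Nyquist rate = 2 × 18.5 MHz = 37 MHz.

37 MHz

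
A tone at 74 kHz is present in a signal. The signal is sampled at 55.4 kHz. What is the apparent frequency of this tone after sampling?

74 kHz mod fs = 18.6 kHz.
18.6 kHz ≤ fs/2 = 27.7 kHz, appears at 18.6 kHz.

18.6 kHz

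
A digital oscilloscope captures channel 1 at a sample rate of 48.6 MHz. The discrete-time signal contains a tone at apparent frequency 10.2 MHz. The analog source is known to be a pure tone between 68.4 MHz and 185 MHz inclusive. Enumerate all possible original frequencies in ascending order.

Frequencies that alias to 10.2 MHz are k·fs ± 10.2 MHz for integer k ≥ 0.
k=0: 10.2 MHz.
k=1: 38.4 MHz, 58.8 MHz.
k=2: 87 MHz, 107.4 MHz.
k=3: 135.6 MHz, 156 MHz.
k=4: 184.2 MHz, 204.6 MHz.
k=5: 232.8 MHz, 253.2 MHz.
Within [68.4 MHz, 185 MHz]: 87 MHz, 107.4 MHz, 135.6 MHz, 156 MHz, 184.2 MHz.

87 MHz, 107.4 MHz, 135.6 MHz, 156 MHz, 184.2 MHz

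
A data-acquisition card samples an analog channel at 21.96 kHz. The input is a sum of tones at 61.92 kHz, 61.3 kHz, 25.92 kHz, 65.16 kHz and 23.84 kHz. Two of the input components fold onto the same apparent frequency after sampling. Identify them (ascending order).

25.92 kHz, 61.92 kHz

fs/2 = 10.98 kHz.
61.92 kHz mod fs = 18 kHz.
18 kHz > fs/2 = 10.98 kHz, folds to fs − 18 kHz = 3.96 kHz.
61.3 kHz mod fs = 17.38 kHz.
17.38 kHz > fs/2 = 10.98 kHz, folds to fs − 17.38 kHz = 4.58 kHz.
25.92 kHz mod fs = 3.96 kHz.
3.96 kHz ≤ fs/2 = 10.98 kHz, appears at 3.96 kHz.
65.16 kHz mod fs = 21.24 kHz.
21.24 kHz > fs/2 = 10.98 kHz, folds to fs − 21.24 kHz = 0.72 kHz.
23.84 kHz mod fs = 1.88 kHz.
1.88 kHz ≤ fs/2 = 10.98 kHz, appears at 1.88 kHz.
25.92 kHz and 61.92 kHz both map to 3.96 kHz.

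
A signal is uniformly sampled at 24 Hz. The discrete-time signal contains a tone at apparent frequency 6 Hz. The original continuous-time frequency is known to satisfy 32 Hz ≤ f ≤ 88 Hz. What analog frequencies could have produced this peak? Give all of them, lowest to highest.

42 Hz, 54 Hz, 66 Hz, 78 Hz

Frequencies that alias to 6 Hz are k·fs ± 6 Hz for integer k ≥ 0.
k=0: 6 Hz.
k=1: 18 Hz, 30 Hz.
k=2: 42 Hz, 54 Hz.
k=3: 66 Hz, 78 Hz.
k=4: 90 Hz, 102 Hz.
Within [32 Hz, 88 Hz]: 42 Hz, 54 Hz, 66 Hz, 78 Hz.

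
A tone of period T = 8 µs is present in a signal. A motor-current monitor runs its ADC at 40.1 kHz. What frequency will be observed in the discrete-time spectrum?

T = 8 µs → f = 1/T = 125 kHz.
125 kHz mod fs = 4.7 kHz.
4.7 kHz ≤ fs/2 = 20.05 kHz, appears at 4.7 kHz.

4.7 kHz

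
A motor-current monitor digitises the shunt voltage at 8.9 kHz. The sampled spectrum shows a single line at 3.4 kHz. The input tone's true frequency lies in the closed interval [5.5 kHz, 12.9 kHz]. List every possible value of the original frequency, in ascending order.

5.5 kHz, 12.3 kHz

Frequencies that alias to 3.4 kHz are k·fs ± 3.4 kHz for integer k ≥ 0.
k=0: 3.4 kHz.
k=1: 5.5 kHz, 12.3 kHz.
k=2: 14.4 kHz, 21.2 kHz.
Within [5.5 kHz, 12.9 kHz]: 5.5 kHz, 12.3 kHz.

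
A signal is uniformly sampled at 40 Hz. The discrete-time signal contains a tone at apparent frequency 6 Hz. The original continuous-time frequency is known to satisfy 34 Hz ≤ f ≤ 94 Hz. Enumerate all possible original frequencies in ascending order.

34 Hz, 46 Hz, 74 Hz, 86 Hz

Frequencies that alias to 6 Hz are k·fs ± 6 Hz for integer k ≥ 0.
k=0: 6 Hz.
k=1: 34 Hz, 46 Hz.
k=2: 74 Hz, 86 Hz.
k=3: 114 Hz, 126 Hz.
Within [34 Hz, 94 Hz]: 34 Hz, 46 Hz, 74 Hz, 86 Hz.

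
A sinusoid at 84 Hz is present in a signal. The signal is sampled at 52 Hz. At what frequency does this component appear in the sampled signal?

20 Hz

84 Hz mod fs = 32 Hz.
32 Hz > fs/2 = 26 Hz, folds to fs − 32 Hz = 20 Hz.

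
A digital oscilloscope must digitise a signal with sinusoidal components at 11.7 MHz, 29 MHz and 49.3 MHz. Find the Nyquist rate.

98.6 MHz

Highest-frequency component: 49.3 MHz.
Nyquist rate = 2 × 49.3 MHz = 98.6 MHz.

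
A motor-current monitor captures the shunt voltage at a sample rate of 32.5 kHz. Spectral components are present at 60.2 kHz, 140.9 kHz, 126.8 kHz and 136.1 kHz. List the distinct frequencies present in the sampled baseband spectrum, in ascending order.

3.2 kHz, 4.8 kHz, 6.1 kHz, 10.9 kHz

fs/2 = 16.25 kHz.
60.2 kHz mod fs = 27.7 kHz.
27.7 kHz > fs/2 = 16.25 kHz, folds to fs − 27.7 kHz = 4.8 kHz.
140.9 kHz mod fs = 10.9 kHz.
10.9 kHz ≤ fs/2 = 16.25 kHz, appears at 10.9 kHz.
126.8 kHz mod fs = 29.3 kHz.
29.3 kHz > fs/2 = 16.25 kHz, folds to fs − 29.3 kHz = 3.2 kHz.
136.1 kHz mod fs = 6.1 kHz.
6.1 kHz ≤ fs/2 = 16.25 kHz, appears at 6.1 kHz.
Distinct values: {3.2 kHz, 4.8 kHz, 6.1 kHz, 10.9 kHz}.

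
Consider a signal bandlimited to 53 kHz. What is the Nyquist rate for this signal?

Nyquist rate = 2 × 53 kHz = 106 kHz.

106 kHz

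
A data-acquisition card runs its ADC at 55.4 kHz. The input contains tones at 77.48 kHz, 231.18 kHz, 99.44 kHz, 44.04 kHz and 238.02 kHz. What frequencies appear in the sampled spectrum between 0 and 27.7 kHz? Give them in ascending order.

fs/2 = 27.7 kHz.
77.48 kHz mod fs = 22.08 kHz.
22.08 kHz ≤ fs/2 = 27.7 kHz, appears at 22.08 kHz.
231.18 kHz mod fs = 9.58 kHz.
9.58 kHz ≤ fs/2 = 27.7 kHz, appears at 9.58 kHz.
99.44 kHz mod fs = 44.04 kHz.
44.04 kHz > fs/2 = 27.7 kHz, folds to fs − 44.04 kHz = 11.36 kHz.
44.04 kHz > fs/2 = 27.7 kHz, folds to fs − 44.04 kHz = 11.36 kHz.
238.02 kHz mod fs = 16.42 kHz.
16.42 kHz ≤ fs/2 = 27.7 kHz, appears at 16.42 kHz.
Distinct values: {9.58 kHz, 11.36 kHz, 16.42 kHz, 22.08 kHz}.

9.58 kHz, 11.36 kHz, 16.42 kHz, 22.08 kHz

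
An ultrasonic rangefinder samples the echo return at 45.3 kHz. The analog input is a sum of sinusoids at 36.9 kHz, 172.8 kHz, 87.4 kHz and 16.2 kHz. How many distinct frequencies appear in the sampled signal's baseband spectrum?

3

fs/2 = 22.65 kHz.
36.9 kHz > fs/2 = 22.65 kHz, folds to fs − 36.9 kHz = 8.4 kHz.
172.8 kHz mod fs = 36.9 kHz.
36.9 kHz > fs/2 = 22.65 kHz, folds to fs − 36.9 kHz = 8.4 kHz.
87.4 kHz mod fs = 42.1 kHz.
42.1 kHz > fs/2 = 22.65 kHz, folds to fs − 42.1 kHz = 3.2 kHz.
16.2 kHz ≤ fs/2 = 22.65 kHz, passes unchanged.
Distinct values: {3.2 kHz, 8.4 kHz, 16.2 kHz} → 3.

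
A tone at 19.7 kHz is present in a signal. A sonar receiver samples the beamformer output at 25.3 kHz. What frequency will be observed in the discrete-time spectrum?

19.7 kHz > fs/2 = 12.65 kHz, folds to fs − 19.7 kHz = 5.6 kHz.

5.6 kHz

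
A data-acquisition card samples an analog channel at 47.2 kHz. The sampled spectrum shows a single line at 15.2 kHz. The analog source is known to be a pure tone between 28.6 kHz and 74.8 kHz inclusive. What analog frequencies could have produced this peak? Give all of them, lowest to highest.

32 kHz, 62.4 kHz

Frequencies that alias to 15.2 kHz are k·fs ± 15.2 kHz for integer k ≥ 0.
k=0: 15.2 kHz.
k=1: 32 kHz, 62.4 kHz.
k=2: 79.2 kHz, 109.6 kHz.
Within [28.6 kHz, 74.8 kHz]: 32 kHz, 62.4 kHz.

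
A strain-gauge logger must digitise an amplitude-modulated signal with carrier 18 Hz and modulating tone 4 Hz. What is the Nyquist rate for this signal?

AM sidebands sit at fc ± fm = 14 Hz and 22 Hz.
Highest-frequency component: 22 Hz.
Nyquist rate = 2 × 22 Hz = 44 Hz.

44 Hz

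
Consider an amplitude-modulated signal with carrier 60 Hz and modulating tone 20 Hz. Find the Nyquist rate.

AM sidebands sit at fc ± fm = 40 Hz and 80 Hz.
Highest-frequency component: 80 Hz.
Nyquist rate = 2 × 80 Hz = 160 Hz.

160 Hz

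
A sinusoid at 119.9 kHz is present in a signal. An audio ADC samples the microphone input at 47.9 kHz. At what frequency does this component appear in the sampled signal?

23.8 kHz

119.9 kHz mod fs = 24.1 kHz.
24.1 kHz > fs/2 = 23.95 kHz, folds to fs − 24.1 kHz = 23.8 kHz.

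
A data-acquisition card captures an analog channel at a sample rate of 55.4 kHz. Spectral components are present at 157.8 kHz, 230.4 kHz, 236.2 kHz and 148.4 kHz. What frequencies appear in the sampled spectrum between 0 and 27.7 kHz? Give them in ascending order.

fs/2 = 27.7 kHz.
157.8 kHz mod fs = 47 kHz.
47 kHz > fs/2 = 27.7 kHz, folds to fs − 47 kHz = 8.4 kHz.
230.4 kHz mod fs = 8.8 kHz.
8.8 kHz ≤ fs/2 = 27.7 kHz, appears at 8.8 kHz.
236.2 kHz mod fs = 14.6 kHz.
14.6 kHz ≤ fs/2 = 27.7 kHz, appears at 14.6 kHz.
148.4 kHz mod fs = 37.6 kHz.
37.6 kHz > fs/2 = 27.7 kHz, folds to fs − 37.6 kHz = 17.8 kHz.
Distinct values: {8.4 kHz, 8.8 kHz, 14.6 kHz, 17.8 kHz}.

8.4 kHz, 8.8 kHz, 14.6 kHz, 17.8 kHz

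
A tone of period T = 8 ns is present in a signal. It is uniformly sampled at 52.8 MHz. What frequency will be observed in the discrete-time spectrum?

T = 8 ns → f = 1/T = 125 MHz.
125 MHz mod fs = 19.4 MHz.
19.4 MHz ≤ fs/2 = 26.4 MHz, appears at 19.4 MHz.

19.4 MHz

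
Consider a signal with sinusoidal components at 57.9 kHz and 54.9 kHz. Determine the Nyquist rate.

115.8 kHz

Highest-frequency component: 57.9 kHz.
Nyquist rate = 2 × 57.9 kHz = 115.8 kHz.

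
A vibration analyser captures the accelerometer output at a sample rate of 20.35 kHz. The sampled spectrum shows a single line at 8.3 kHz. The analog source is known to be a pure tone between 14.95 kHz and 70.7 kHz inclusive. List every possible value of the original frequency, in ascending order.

28.65 kHz, 32.4 kHz, 49 kHz, 52.75 kHz, 69.35 kHz

Frequencies that alias to 8.3 kHz are k·fs ± 8.3 kHz for integer k ≥ 0.
k=0: 8.3 kHz.
k=1: 12.05 kHz, 28.65 kHz.
k=2: 32.4 kHz, 49 kHz.
k=3: 52.75 kHz, 69.35 kHz.
k=4: 73.1 kHz, 89.7 kHz.
Within [14.95 kHz, 70.7 kHz]: 28.65 kHz, 32.4 kHz, 49 kHz, 52.75 kHz, 69.35 kHz.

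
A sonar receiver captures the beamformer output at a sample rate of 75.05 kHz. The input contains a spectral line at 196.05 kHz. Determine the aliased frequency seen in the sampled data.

29.1 kHz

196.05 kHz mod fs = 45.95 kHz.
45.95 kHz > fs/2 = 37.525 kHz, folds to fs − 45.95 kHz = 29.1 kHz.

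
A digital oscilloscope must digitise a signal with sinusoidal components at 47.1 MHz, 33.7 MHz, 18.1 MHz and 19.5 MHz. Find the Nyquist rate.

Highest-frequency component: 47.1 MHz.
Nyquist rate = 2 × 47.1 MHz = 94.2 MHz.

94.2 MHz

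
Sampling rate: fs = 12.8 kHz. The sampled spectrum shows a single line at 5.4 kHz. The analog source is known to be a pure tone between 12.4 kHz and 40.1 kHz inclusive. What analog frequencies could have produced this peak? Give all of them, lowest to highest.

Frequencies that alias to 5.4 kHz are k·fs ± 5.4 kHz for integer k ≥ 0.
k=0: 5.4 kHz.
k=1: 7.4 kHz, 18.2 kHz.
k=2: 20.2 kHz, 31 kHz.
k=3: 33 kHz, 43.8 kHz.
k=4: 45.8 kHz, 56.6 kHz.
Within [12.4 kHz, 40.1 kHz]: 18.2 kHz, 20.2 kHz, 31 kHz, 33 kHz.

18.2 kHz, 20.2 kHz, 31 kHz, 33 kHz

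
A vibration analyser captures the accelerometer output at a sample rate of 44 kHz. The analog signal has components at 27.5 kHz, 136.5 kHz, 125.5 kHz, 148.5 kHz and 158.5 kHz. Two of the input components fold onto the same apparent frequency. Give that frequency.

fs/2 = 22 kHz.
27.5 kHz > fs/2 = 22 kHz, folds to fs − 27.5 kHz = 16.5 kHz.
136.5 kHz mod fs = 4.5 kHz.
4.5 kHz ≤ fs/2 = 22 kHz, appears at 4.5 kHz.
125.5 kHz mod fs = 37.5 kHz.
37.5 kHz > fs/2 = 22 kHz, folds to fs − 37.5 kHz = 6.5 kHz.
148.5 kHz mod fs = 16.5 kHz.
16.5 kHz ≤ fs/2 = 22 kHz, appears at 16.5 kHz.
158.5 kHz mod fs = 26.5 kHz.
26.5 kHz > fs/2 = 22 kHz, folds to fs − 26.5 kHz = 17.5 kHz.
27.5 kHz and 148.5 kHz both map to 16.5 kHz.

16.5 kHz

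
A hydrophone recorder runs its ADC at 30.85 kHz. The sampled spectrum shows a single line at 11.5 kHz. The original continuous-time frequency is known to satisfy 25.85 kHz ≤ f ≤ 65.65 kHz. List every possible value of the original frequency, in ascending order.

42.35 kHz, 50.2 kHz

Frequencies that alias to 11.5 kHz are k·fs ± 11.5 kHz for integer k ≥ 0.
k=0: 11.5 kHz.
k=1: 19.35 kHz, 42.35 kHz.
k=2: 50.2 kHz, 73.2 kHz.
k=3: 81.05 kHz, 104.05 kHz.
Within [25.85 kHz, 65.65 kHz]: 42.35 kHz, 50.2 kHz.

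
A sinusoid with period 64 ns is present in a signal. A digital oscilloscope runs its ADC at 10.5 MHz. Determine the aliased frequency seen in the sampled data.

5.125 MHz

T = 64 ns → f = 1/T = 15.625 MHz.
15.625 MHz mod fs = 5.125 MHz.
5.125 MHz ≤ fs/2 = 5.25 MHz, appears at 5.125 MHz.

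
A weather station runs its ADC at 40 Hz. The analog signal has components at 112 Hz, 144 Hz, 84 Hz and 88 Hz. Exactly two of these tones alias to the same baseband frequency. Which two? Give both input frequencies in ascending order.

88 Hz, 112 Hz

fs/2 = 20 Hz.
112 Hz mod fs = 32 Hz.
32 Hz > fs/2 = 20 Hz, folds to fs − 32 Hz = 8 Hz.
144 Hz mod fs = 24 Hz.
24 Hz > fs/2 = 20 Hz, folds to fs − 24 Hz = 16 Hz.
84 Hz mod fs = 4 Hz.
4 Hz ≤ fs/2 = 20 Hz, appears at 4 Hz.
88 Hz mod fs = 8 Hz.
8 Hz ≤ fs/2 = 20 Hz, appears at 8 Hz.
88 Hz and 112 Hz both map to 8 Hz.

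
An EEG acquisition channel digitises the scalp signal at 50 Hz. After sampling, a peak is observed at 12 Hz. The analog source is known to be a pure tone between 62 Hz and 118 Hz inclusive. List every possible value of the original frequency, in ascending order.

62 Hz, 88 Hz, 112 Hz

Frequencies that alias to 12 Hz are k·fs ± 12 Hz for integer k ≥ 0.
k=0: 12 Hz.
k=1: 38 Hz, 62 Hz.
k=2: 88 Hz, 112 Hz.
k=3: 138 Hz, 162 Hz.
Within [62 Hz, 118 Hz]: 62 Hz, 88 Hz, 112 Hz.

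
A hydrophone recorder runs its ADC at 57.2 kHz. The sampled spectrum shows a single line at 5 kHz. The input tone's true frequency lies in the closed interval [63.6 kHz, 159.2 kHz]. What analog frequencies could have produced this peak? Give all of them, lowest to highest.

Frequencies that alias to 5 kHz are k·fs ± 5 kHz for integer k ≥ 0.
k=0: 5 kHz.
k=1: 52.2 kHz, 62.2 kHz.
k=2: 109.4 kHz, 119.4 kHz.
k=3: 166.6 kHz, 176.6 kHz.
Within [63.6 kHz, 159.2 kHz]: 109.4 kHz, 119.4 kHz.

109.4 kHz, 119.4 kHz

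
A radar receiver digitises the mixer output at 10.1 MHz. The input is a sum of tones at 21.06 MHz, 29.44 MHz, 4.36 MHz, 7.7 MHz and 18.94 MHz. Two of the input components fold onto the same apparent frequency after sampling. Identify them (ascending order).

fs/2 = 5.05 MHz.
21.06 MHz mod fs = 0.86 MHz.
0.86 MHz ≤ fs/2 = 5.05 MHz, appears at 0.86 MHz.
29.44 MHz mod fs = 9.24 MHz.
9.24 MHz > fs/2 = 5.05 MHz, folds to fs − 9.24 MHz = 0.86 MHz.
4.36 MHz ≤ fs/2 = 5.05 MHz, passes unchanged.
7.7 MHz > fs/2 = 5.05 MHz, folds to fs − 7.7 MHz = 2.4 MHz.
18.94 MHz mod fs = 8.84 MHz.
8.84 MHz > fs/2 = 5.05 MHz, folds to fs − 8.84 MHz = 1.26 MHz.
21.06 MHz and 29.44 MHz both map to 0.86 MHz.

21.06 MHz, 29.44 MHz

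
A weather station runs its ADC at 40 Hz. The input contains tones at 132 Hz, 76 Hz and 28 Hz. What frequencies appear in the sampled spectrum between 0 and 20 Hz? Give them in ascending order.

4 Hz, 12 Hz

fs/2 = 20 Hz.
132 Hz mod fs = 12 Hz.
12 Hz ≤ fs/2 = 20 Hz, appears at 12 Hz.
76 Hz mod fs = 36 Hz.
36 Hz > fs/2 = 20 Hz, folds to fs − 36 Hz = 4 Hz.
28 Hz > fs/2 = 20 Hz, folds to fs − 28 Hz = 12 Hz.
Distinct values: {4 Hz, 12 Hz}.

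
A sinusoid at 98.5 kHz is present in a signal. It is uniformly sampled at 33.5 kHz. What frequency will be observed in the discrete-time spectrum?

98.5 kHz mod fs = 31.5 kHz.
31.5 kHz > fs/2 = 16.75 kHz, folds to fs − 31.5 kHz = 2 kHz.

2 kHz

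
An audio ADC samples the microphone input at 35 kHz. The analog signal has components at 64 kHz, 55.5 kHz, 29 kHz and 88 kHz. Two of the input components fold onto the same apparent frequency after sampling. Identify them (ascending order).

29 kHz, 64 kHz

fs/2 = 17.5 kHz.
64 kHz mod fs = 29 kHz.
29 kHz > fs/2 = 17.5 kHz, folds to fs − 29 kHz = 6 kHz.
55.5 kHz mod fs = 20.5 kHz.
20.5 kHz > fs/2 = 17.5 kHz, folds to fs − 20.5 kHz = 14.5 kHz.
29 kHz > fs/2 = 17.5 kHz, folds to fs − 29 kHz = 6 kHz.
88 kHz mod fs = 18 kHz.
18 kHz > fs/2 = 17.5 kHz, folds to fs − 18 kHz = 17 kHz.
29 kHz and 64 kHz both map to 6 kHz.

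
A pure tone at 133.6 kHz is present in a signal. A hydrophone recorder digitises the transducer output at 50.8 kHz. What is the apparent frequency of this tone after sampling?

133.6 kHz mod fs = 32 kHz.
32 kHz > fs/2 = 25.4 kHz, folds to fs − 32 kHz = 18.8 kHz.

18.8 kHz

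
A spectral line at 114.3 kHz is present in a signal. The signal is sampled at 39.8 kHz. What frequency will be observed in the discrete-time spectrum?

5.1 kHz

114.3 kHz mod fs = 34.7 kHz.
34.7 kHz > fs/2 = 19.9 kHz, folds to fs − 34.7 kHz = 5.1 kHz.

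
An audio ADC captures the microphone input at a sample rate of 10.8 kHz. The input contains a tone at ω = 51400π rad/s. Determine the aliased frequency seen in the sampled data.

ω = 51400π rad/s → f = ω/(2π) = 25700 Hz = 25.7 kHz.
25.7 kHz mod fs = 4.1 kHz.
4.1 kHz ≤ fs/2 = 5.4 kHz, appears at 4.1 kHz.

4.1 kHz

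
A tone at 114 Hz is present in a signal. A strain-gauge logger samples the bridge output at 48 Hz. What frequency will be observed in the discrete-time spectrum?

114 Hz mod fs = 18 Hz.
18 Hz ≤ fs/2 = 24 Hz, appears at 18 Hz.

18 Hz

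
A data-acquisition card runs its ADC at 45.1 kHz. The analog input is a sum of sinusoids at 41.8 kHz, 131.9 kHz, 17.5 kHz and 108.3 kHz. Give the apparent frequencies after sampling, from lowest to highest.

fs/2 = 22.55 kHz.
41.8 kHz > fs/2 = 22.55 kHz, folds to fs − 41.8 kHz = 3.3 kHz.
131.9 kHz mod fs = 41.7 kHz.
41.7 kHz > fs/2 = 22.55 kHz, folds to fs − 41.7 kHz = 3.4 kHz.
17.5 kHz ≤ fs/2 = 22.55 kHz, passes unchanged.
108.3 kHz mod fs = 18.1 kHz.
18.1 kHz ≤ fs/2 = 22.55 kHz, appears at 18.1 kHz.
Distinct values: {3.3 kHz, 3.4 kHz, 17.5 kHz, 18.1 kHz}.

3.3 kHz, 3.4 kHz, 17.5 kHz, 18.1 kHz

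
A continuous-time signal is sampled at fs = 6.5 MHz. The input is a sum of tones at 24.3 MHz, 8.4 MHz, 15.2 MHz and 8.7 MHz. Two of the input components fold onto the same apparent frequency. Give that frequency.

fs/2 = 3.25 MHz.
24.3 MHz mod fs = 4.8 MHz.
4.8 MHz > fs/2 = 3.25 MHz, folds to fs − 4.8 MHz = 1.7 MHz.
8.4 MHz mod fs = 1.9 MHz.
1.9 MHz ≤ fs/2 = 3.25 MHz, appears at 1.9 MHz.
15.2 MHz mod fs = 2.2 MHz.
2.2 MHz ≤ fs/2 = 3.25 MHz, appears at 2.2 MHz.
8.7 MHz mod fs = 2.2 MHz.
2.2 MHz ≤ fs/2 = 3.25 MHz, appears at 2.2 MHz.
8.7 MHz and 15.2 MHz both map to 2.2 MHz.

2.2 MHz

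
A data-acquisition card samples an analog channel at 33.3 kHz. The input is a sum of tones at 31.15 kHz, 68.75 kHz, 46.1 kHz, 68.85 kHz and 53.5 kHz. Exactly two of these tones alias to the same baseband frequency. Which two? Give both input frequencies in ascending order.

31.15 kHz, 68.75 kHz

fs/2 = 16.65 kHz.
31.15 kHz > fs/2 = 16.65 kHz, folds to fs − 31.15 kHz = 2.15 kHz.
68.75 kHz mod fs = 2.15 kHz.
2.15 kHz ≤ fs/2 = 16.65 kHz, appears at 2.15 kHz.
46.1 kHz mod fs = 12.8 kHz.
12.8 kHz ≤ fs/2 = 16.65 kHz, appears at 12.8 kHz.
68.85 kHz mod fs = 2.25 kHz.
2.25 kHz ≤ fs/2 = 16.65 kHz, appears at 2.25 kHz.
53.5 kHz mod fs = 20.2 kHz.
20.2 kHz > fs/2 = 16.65 kHz, folds to fs − 20.2 kHz = 13.1 kHz.
31.15 kHz and 68.75 kHz both map to 2.15 kHz.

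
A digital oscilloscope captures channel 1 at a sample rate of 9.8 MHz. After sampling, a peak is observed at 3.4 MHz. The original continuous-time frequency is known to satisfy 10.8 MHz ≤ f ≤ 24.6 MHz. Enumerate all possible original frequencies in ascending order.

13.2 MHz, 16.2 MHz, 23 MHz

Frequencies that alias to 3.4 MHz are k·fs ± 3.4 MHz for integer k ≥ 0.
k=0: 3.4 MHz.
k=1: 6.4 MHz, 13.2 MHz.
k=2: 16.2 MHz, 23 MHz.
k=3: 26 MHz, 32.8 MHz.
Within [10.8 MHz, 24.6 MHz]: 13.2 MHz, 16.2 MHz, 23 MHz.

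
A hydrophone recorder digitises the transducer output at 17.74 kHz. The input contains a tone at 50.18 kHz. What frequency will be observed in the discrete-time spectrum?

3.04 kHz

50.18 kHz mod fs = 14.7 kHz.
14.7 kHz > fs/2 = 8.87 kHz, folds to fs − 14.7 kHz = 3.04 kHz.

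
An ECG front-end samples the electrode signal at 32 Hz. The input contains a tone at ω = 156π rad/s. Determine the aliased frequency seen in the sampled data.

14 Hz

ω = 156π rad/s → f = ω/(2π) = 78 Hz.
78 Hz mod fs = 14 Hz.
14 Hz ≤ fs/2 = 16 Hz, appears at 14 Hz.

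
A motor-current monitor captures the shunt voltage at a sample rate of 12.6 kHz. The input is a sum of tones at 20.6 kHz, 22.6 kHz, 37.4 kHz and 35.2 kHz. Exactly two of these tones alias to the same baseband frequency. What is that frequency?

fs/2 = 6.3 kHz.
20.6 kHz mod fs = 8 kHz.
8 kHz > fs/2 = 6.3 kHz, folds to fs − 8 kHz = 4.6 kHz.
22.6 kHz mod fs = 10 kHz.
10 kHz > fs/2 = 6.3 kHz, folds to fs − 10 kHz = 2.6 kHz.
37.4 kHz mod fs = 12.2 kHz.
12.2 kHz > fs/2 = 6.3 kHz, folds to fs − 12.2 kHz = 0.4 kHz.
35.2 kHz mod fs = 10 kHz.
10 kHz > fs/2 = 6.3 kHz, folds to fs − 10 kHz = 2.6 kHz.
22.6 kHz and 35.2 kHz both map to 2.6 kHz.

2.6 kHz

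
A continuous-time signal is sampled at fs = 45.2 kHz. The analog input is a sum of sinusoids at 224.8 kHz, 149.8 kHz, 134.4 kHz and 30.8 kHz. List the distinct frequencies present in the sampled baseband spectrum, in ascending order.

fs/2 = 22.6 kHz.
224.8 kHz mod fs = 44 kHz.
44 kHz > fs/2 = 22.6 kHz, folds to fs − 44 kHz = 1.2 kHz.
149.8 kHz mod fs = 14.2 kHz.
14.2 kHz ≤ fs/2 = 22.6 kHz, appears at 14.2 kHz.
134.4 kHz mod fs = 44 kHz.
44 kHz > fs/2 = 22.6 kHz, folds to fs − 44 kHz = 1.2 kHz.
30.8 kHz > fs/2 = 22.6 kHz, folds to fs − 30.8 kHz = 14.4 kHz.
Distinct values: {1.2 kHz, 14.2 kHz, 14.4 kHz}.

1.2 kHz, 14.2 kHz, 14.4 kHz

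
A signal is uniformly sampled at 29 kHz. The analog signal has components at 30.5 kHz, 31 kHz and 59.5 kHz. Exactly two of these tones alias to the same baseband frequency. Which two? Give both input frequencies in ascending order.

30.5 kHz, 59.5 kHz

fs/2 = 14.5 kHz.
30.5 kHz mod fs = 1.5 kHz.
1.5 kHz ≤ fs/2 = 14.5 kHz, appears at 1.5 kHz.
31 kHz mod fs = 2 kHz.
2 kHz ≤ fs/2 = 14.5 kHz, appears at 2 kHz.
59.5 kHz mod fs = 1.5 kHz.
1.5 kHz ≤ fs/2 = 14.5 kHz, appears at 1.5 kHz.
30.5 kHz and 59.5 kHz both map to 1.5 kHz.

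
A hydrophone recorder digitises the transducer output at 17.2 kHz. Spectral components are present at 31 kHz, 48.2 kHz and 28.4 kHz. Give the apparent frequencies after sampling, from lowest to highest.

fs/2 = 8.6 kHz.
31 kHz mod fs = 13.8 kHz.
13.8 kHz > fs/2 = 8.6 kHz, folds to fs − 13.8 kHz = 3.4 kHz.
48.2 kHz mod fs = 13.8 kHz.
13.8 kHz > fs/2 = 8.6 kHz, folds to fs − 13.8 kHz = 3.4 kHz.
28.4 kHz mod fs = 11.2 kHz.
11.2 kHz > fs/2 = 8.6 kHz, folds to fs − 11.2 kHz = 6 kHz.
Distinct values: {3.4 kHz, 6 kHz}.

3.4 kHz, 6 kHz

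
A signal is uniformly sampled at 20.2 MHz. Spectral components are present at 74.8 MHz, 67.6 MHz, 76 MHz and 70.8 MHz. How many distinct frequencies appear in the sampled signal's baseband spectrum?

4

fs/2 = 10.1 MHz.
74.8 MHz mod fs = 14.2 MHz.
14.2 MHz > fs/2 = 10.1 MHz, folds to fs − 14.2 MHz = 6 MHz.
67.6 MHz mod fs = 7 MHz.
7 MHz ≤ fs/2 = 10.1 MHz, appears at 7 MHz.
76 MHz mod fs = 15.4 MHz.
15.4 MHz > fs/2 = 10.1 MHz, folds to fs − 15.4 MHz = 4.8 MHz.
70.8 MHz mod fs = 10.2 MHz.
10.2 MHz > fs/2 = 10.1 MHz, folds to fs − 10.2 MHz = 10 MHz.
Distinct values: {4.8 MHz, 6 MHz, 7 MHz, 10 MHz} → 4.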